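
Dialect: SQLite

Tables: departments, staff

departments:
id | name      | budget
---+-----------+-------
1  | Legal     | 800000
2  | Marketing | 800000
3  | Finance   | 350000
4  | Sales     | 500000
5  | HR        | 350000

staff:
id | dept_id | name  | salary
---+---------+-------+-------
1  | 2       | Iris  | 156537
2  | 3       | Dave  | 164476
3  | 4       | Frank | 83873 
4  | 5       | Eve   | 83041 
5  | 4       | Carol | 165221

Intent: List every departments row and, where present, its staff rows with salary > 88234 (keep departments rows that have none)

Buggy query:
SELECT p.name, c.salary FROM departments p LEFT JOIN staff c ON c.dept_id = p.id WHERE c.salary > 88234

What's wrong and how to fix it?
Bug: Filtering c.salary in WHERE discards the NULL rows produced by LEFT JOIN, turning it into an inner join

Fix: Put 'c.salary > 88234' in the JOIN's ON clause instead of WHERE

Corrected query:
SELECT p.name, c.salary FROM departments p LEFT JOIN staff c ON c.dept_id = p.id AND c.salary > 88234

Result:
name      | salary
----------+-------
Legal     | NULL  
Marketing | 156537
Finance   | 164476
Sales     | 165221
HR        | NULL  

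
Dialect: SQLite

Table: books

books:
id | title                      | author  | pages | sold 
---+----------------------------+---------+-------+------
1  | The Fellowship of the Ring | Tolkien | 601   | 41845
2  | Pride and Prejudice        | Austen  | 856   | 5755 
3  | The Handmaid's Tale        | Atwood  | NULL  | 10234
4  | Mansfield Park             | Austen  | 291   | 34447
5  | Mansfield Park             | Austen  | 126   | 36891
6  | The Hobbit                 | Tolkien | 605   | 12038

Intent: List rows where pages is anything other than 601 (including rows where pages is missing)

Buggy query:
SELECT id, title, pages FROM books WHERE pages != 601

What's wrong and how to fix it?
Bug: Inequality against NULL is unknown, not true; rows with NULL are dropped

Fix: Handle NULL separately with IS NULL alongside the inequality

Corrected query:
SELECT id, title, pages FROM books WHERE pages != 601 OR pages IS NULL

Result:
id | title               | pages
---+---------------------+------
2  | Pride and Prejudice | 856  
3  | The Handmaid's Tale | NULL 
4  | Mansfield Park      | 291  
5  | Mansfield Park      | 126  
6  | The Hobbit          | 605  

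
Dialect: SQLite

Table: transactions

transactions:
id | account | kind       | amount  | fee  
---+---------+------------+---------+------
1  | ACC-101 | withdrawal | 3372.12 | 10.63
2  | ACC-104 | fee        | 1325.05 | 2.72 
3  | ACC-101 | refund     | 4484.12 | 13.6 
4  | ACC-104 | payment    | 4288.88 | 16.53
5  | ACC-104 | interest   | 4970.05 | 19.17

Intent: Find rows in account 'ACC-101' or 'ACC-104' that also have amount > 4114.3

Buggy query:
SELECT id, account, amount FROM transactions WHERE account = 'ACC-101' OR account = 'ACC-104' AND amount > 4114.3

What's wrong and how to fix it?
Bug: AND binds tighter than OR, so this parses as account = 'ACC-101' OR (account = 'ACC-104' AND amount > 4114.3)

Fix: Group the OR with parentheses (or use IN), then AND the threshold

Corrected query:
SELECT id, account, amount FROM transactions WHERE (account = 'ACC-101' OR account = 'ACC-104') AND amount > 4114.3

Result:
id | account | amount 
---+---------+--------
3  | ACC-101 | 4484.12
4  | ACC-104 | 4288.88
5  | ACC-104 | 4970.05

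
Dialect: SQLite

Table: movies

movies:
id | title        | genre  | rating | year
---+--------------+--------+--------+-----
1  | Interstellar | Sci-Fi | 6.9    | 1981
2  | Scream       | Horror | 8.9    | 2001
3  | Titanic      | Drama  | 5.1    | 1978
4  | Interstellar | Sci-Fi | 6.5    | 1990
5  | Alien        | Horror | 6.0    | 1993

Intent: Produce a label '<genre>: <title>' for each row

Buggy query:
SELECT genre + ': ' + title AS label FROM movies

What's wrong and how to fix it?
Bug: '+' is numeric addition; on text columns SQLite converts them to 0 instead of concatenating

Fix: Replace + with || to concatenate text

Corrected query:
SELECT genre || ': ' || title AS label FROM movies

Result:
label               
--------------------
Sci-Fi: Interstellar
Horror: Scream      
Drama: Titanic      
Sci-Fi: Interstellar
Horror: Alien       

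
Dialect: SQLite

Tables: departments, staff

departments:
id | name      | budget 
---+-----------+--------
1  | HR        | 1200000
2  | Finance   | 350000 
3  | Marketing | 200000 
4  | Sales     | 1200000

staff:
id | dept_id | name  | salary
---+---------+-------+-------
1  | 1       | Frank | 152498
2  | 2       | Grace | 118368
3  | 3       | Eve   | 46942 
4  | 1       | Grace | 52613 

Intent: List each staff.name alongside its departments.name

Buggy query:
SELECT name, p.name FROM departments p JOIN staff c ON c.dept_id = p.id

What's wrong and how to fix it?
Bug: 'name' exists in both joined tables, so the database can't tell which one is meant

Fix: Prefix ambiguous columns with the table alias

Corrected query:
SELECT c.name, p.name FROM departments p JOIN staff c ON c.dept_id = p.id

Result:
name  | name     
------+----------
Frank | HR       
Grace | Finance  
Eve   | Marketing
Grace | HR       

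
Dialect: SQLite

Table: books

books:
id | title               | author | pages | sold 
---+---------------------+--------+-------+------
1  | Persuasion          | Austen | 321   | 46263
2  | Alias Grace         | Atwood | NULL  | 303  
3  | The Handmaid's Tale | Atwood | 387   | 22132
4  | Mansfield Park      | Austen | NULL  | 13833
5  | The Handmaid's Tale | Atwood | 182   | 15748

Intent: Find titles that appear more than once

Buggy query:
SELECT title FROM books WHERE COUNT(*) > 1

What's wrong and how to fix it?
Bug: COUNT(*) is an aggregate and cannot be used in WHERE

Fix: GROUP BY title, then filter groups with HAVING COUNT(*) > 1

Corrected query:
SELECT title FROM books GROUP BY title HAVING COUNT(*) > 1

Result:
title              
-------------------
The Handmaid's Tale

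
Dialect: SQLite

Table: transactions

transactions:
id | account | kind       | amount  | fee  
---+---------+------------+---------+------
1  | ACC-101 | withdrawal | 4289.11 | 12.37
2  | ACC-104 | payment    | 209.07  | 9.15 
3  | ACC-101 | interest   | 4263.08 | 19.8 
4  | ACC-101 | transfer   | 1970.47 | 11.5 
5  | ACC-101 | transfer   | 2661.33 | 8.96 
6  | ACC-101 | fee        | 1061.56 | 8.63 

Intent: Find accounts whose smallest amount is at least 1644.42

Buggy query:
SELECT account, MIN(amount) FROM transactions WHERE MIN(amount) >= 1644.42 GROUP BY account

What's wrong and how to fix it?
Bug: MIN() in WHERE is a misuse of aggregate

Fix: Use HAVING for the per-group MIN condition

Corrected query:
SELECT account, MIN(amount) FROM transactions GROUP BY account HAVING MIN(amount) >= 1644.42

Result:
(no rows)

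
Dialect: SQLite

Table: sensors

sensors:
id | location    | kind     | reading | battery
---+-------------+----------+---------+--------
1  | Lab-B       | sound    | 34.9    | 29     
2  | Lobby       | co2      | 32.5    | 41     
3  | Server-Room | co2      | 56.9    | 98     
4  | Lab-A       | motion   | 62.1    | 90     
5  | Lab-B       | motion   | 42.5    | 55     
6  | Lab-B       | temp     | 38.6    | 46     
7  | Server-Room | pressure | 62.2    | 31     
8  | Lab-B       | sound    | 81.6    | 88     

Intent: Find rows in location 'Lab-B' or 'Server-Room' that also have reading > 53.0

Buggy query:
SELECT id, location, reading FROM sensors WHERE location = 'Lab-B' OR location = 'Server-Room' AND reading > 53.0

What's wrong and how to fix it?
Bug: Without parentheses, AND is evaluated before OR, so the reading filter only applies to the 'Server-Room' branch

Fix: Add parentheses around the OR so the AND applies to both alternatives

Corrected query:
SELECT id, location, reading FROM sensors WHERE (location = 'Lab-B' OR location = 'Server-Room') AND reading > 53.0

Result:
id | location    | reading
---+-------------+--------
3  | Server-Room | 56.9   
7  | Server-Room | 62.2   
8  | Lab-B       | 81.6   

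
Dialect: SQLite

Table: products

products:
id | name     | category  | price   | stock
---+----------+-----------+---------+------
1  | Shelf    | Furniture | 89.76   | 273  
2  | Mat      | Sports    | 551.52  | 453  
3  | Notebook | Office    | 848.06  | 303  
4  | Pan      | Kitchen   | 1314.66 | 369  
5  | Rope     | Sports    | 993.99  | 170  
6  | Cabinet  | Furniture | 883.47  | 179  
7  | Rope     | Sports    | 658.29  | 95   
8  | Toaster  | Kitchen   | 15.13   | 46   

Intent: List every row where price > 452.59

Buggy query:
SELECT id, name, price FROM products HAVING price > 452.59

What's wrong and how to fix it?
Bug: HAVING filters the output of aggregation, but this query has no GROUP BY and no aggregate functions, so SQLite rejects it (HAVING clause on a non-aggregate query); the condition here is per row

Fix: Use WHERE for row-level filtering

Corrected query:
SELECT id, name, price FROM products WHERE price > 452.59

Result:
id | name     | price  
---+----------+--------
2  | Mat      | 551.52 
3  | Notebook | 848.06 
4  | Pan      | 1314.66
5  | Rope     | 993.99 
6  | Cabinet  | 883.47 
7  | Rope     | 658.29 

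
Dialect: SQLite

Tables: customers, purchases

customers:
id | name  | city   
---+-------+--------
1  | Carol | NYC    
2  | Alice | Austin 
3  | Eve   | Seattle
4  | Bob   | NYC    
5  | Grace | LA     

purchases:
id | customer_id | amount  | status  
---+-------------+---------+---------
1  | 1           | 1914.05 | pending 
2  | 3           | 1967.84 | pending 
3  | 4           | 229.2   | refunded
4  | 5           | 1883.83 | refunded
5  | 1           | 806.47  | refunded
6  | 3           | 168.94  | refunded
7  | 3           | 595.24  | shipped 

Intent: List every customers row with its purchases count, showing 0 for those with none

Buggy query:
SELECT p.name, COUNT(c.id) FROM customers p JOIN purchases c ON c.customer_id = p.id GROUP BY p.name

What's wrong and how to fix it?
Bug: INNER JOIN drops customers rows that have no matching purchases rows

Fix: Switch to LEFT JOIN to retain unmatched parent rows

Corrected query:
SELECT p.name, COUNT(c.id) FROM customers p LEFT JOIN purchases c ON c.customer_id = p.id GROUP BY p.name

Result:
name  | COUNT(c.id)
------+------------
Alice | 0          
Bob   | 1          
Carol | 2          
Eve   | 3          
Grace | 1          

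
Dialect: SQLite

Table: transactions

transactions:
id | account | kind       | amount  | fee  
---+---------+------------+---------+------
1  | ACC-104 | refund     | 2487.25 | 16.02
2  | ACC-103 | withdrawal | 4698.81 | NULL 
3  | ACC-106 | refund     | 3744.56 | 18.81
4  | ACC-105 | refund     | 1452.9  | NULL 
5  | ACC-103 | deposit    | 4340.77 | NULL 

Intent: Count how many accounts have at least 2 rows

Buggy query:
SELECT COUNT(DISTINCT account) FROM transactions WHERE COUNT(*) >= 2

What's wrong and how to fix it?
Bug: WHERE filters individual rows, not groups, so a group-level COUNT is invalid there

Fix: Group first with HAVING COUNT(*) >= 2, then COUNT the resulting groups

Corrected query:
SELECT COUNT(*) FROM (SELECT account FROM transactions GROUP BY account HAVING COUNT(*) >= 2)

Result:
COUNT(*)
--------
1       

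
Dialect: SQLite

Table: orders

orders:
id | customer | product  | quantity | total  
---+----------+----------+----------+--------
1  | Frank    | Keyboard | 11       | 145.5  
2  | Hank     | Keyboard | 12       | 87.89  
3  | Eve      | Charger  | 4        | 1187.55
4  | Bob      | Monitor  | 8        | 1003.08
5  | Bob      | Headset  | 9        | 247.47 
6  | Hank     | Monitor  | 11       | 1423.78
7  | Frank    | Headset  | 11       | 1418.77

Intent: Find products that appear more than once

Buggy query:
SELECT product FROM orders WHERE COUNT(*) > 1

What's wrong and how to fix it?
Bug: COUNT(*) is an aggregate and cannot be used in WHERE

Fix: GROUP BY product, then filter groups with HAVING COUNT(*) > 1

Corrected query:
SELECT product FROM orders GROUP BY product HAVING COUNT(*) > 1

Result:
product 
--------
Headset 
Keyboard
Monitor 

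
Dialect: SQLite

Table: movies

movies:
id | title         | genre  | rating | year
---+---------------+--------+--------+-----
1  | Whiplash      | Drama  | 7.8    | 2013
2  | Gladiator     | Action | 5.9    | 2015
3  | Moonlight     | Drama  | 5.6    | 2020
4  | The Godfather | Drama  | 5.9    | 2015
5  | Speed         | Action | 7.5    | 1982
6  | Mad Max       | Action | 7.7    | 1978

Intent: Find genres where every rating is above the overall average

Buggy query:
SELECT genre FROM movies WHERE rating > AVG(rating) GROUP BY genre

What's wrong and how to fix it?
Bug: WHERE evaluates per row before aggregation, so AVG() is unavailable

Fix: Compute the overall average in a scalar subquery and compare each group's MIN against it in HAVING

Corrected query:
SELECT genre FROM movies GROUP BY genre HAVING MIN(rating) > (SELECT AVG(rating) FROM movies)

Result:
(no rows)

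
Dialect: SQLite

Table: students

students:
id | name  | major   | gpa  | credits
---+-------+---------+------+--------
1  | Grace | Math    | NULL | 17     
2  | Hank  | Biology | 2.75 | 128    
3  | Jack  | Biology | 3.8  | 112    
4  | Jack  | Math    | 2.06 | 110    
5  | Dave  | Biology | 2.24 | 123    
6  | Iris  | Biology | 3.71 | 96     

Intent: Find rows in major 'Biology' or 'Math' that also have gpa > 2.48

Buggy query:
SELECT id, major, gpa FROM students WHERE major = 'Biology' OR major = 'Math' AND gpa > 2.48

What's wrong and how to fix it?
Bug: Without parentheses, AND is evaluated before OR, so the gpa filter only applies to the 'Math' branch

Fix: Group the OR with parentheses (or use IN), then AND the threshold

Corrected query:
SELECT id, major, gpa FROM students WHERE (major = 'Biology' OR major = 'Math') AND gpa > 2.48

Result:
id | major   | gpa 
---+---------+-----
2  | Biology | 2.75
3  | Biology | 3.8 
6  | Biology | 3.71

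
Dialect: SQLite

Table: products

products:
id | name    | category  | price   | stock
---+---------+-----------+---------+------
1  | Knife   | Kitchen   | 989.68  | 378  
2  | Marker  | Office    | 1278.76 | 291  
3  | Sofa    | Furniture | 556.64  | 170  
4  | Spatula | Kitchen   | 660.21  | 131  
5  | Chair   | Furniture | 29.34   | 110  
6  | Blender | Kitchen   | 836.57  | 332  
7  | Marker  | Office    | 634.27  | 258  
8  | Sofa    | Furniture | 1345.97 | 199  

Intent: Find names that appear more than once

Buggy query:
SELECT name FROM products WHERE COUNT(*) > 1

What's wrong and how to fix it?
Bug: WHERE can't reference COUNT(*); aggregates are computed after WHERE

Fix: GROUP BY name, then filter groups with HAVING COUNT(*) > 1

Corrected query:
SELECT name FROM products GROUP BY name HAVING COUNT(*) > 1

Result:
name  
------
Marker
Sofa  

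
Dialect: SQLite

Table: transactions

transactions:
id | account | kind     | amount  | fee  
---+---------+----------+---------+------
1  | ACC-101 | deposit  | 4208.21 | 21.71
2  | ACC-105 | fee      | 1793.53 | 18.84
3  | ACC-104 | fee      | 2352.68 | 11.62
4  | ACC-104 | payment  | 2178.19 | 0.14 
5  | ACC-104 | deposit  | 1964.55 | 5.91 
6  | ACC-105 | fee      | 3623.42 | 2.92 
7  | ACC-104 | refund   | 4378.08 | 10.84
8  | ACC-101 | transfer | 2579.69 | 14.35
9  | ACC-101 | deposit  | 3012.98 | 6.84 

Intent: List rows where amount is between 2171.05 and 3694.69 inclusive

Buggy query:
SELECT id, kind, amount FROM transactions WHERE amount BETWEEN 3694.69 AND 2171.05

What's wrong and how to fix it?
Bug: BETWEEN expects the lower bound first; with 3694.69 AND 2171.05 the range is empty

Fix: Write BETWEEN 2171.05 AND 3694.69

Corrected query:
SELECT id, kind, amount FROM transactions WHERE amount BETWEEN 2171.05 AND 3694.69

Result:
id | kind     | amount 
---+----------+--------
3  | fee      | 2352.68
4  | payment  | 2178.19
6  | fee      | 3623.42
8  | transfer | 2579.69
9  | deposit  | 3012.98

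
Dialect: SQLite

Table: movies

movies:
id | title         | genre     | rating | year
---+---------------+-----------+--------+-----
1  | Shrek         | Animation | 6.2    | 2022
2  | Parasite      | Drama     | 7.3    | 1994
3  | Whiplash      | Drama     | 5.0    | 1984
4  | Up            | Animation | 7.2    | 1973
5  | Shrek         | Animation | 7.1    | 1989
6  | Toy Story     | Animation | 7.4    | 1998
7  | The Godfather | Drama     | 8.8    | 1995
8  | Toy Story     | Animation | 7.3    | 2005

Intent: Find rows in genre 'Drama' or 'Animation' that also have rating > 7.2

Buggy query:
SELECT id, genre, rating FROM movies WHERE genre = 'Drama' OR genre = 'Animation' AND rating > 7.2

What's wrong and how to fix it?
Bug: Without parentheses, AND is evaluated before OR, so the rating filter only applies to the 'Animation' branch

Fix: Add parentheses around the OR so the AND applies to both alternatives

Corrected query:
SELECT id, genre, rating FROM movies WHERE (genre = 'Drama' OR genre = 'Animation') AND rating > 7.2

Result:
id | genre     | rating
---+-----------+-------
2  | Drama     | 7.3   
6  | Animation | 7.4   
7  | Drama     | 8.8   
8  | Animation | 7.3   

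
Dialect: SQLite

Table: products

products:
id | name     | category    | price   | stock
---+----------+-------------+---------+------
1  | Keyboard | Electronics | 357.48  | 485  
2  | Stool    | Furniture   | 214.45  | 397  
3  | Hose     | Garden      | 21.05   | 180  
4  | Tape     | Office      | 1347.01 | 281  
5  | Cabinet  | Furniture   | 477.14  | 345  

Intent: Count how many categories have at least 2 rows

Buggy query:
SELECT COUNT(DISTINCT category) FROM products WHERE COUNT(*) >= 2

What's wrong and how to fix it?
Bug: WHERE filters individual rows, not groups, so a group-level COUNT is invalid there

Fix: Use a subquery that GROUPs and filters with HAVING, then count its rows

Corrected query:
SELECT COUNT(*) FROM (SELECT category FROM products GROUP BY category HAVING COUNT(*) >= 2)

Result:
COUNT(*)
--------
1       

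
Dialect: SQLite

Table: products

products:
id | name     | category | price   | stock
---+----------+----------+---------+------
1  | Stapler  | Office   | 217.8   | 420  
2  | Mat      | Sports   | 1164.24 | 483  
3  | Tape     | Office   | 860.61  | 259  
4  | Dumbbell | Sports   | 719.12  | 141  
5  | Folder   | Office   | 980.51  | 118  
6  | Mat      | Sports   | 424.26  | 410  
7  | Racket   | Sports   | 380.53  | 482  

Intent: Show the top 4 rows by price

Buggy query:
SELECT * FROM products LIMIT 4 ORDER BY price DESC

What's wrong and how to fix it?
Bug: LIMIT must come after ORDER BY

Fix: Swap the clauses: ORDER BY first, then LIMIT

Corrected query:
SELECT * FROM products ORDER BY price DESC LIMIT 4

Result:
id | name     | category | price   | stock
---+----------+----------+---------+------
2  | Mat      | Sports   | 1164.24 | 483  
5  | Folder   | Office   | 980.51  | 118  
3  | Tape     | Office   | 860.61  | 259  
4  | Dumbbell | Sports   | 719.12  | 141  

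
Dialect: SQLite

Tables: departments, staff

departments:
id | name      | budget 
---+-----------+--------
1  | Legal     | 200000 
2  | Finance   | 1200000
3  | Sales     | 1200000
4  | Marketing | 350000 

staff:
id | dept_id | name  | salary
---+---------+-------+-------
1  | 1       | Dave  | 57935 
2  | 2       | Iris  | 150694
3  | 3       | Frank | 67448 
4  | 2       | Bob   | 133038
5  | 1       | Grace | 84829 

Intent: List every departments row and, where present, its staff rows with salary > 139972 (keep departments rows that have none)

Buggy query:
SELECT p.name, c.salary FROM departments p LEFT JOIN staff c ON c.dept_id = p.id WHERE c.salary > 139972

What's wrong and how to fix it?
Bug: Filtering c.salary in WHERE discards the NULL rows produced by LEFT JOIN, turning it into an inner join

Fix: Put 'c.salary > 139972' in the JOIN's ON clause instead of WHERE

Corrected query:
SELECT p.name, c.salary FROM departments p LEFT JOIN staff c ON c.dept_id = p.id AND c.salary > 139972

Result:
name      | salary
----------+-------
Legal     | NULL  
Finance   | 150694
Sales     | NULL  
Marketing | NULL  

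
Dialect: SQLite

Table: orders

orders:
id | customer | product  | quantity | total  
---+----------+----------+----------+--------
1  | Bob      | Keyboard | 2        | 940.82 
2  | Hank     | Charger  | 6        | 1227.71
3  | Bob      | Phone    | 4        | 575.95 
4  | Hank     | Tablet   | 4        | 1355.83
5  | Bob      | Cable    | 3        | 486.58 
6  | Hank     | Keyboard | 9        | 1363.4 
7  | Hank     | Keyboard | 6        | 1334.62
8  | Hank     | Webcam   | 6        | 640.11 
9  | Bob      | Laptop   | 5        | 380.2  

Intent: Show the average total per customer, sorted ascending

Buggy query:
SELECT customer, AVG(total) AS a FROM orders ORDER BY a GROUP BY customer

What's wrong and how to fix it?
Bug: GROUP BY must precede ORDER BY

Fix: Move ORDER BY to the end, after GROUP BY

Corrected query:
SELECT customer, AVG(total) AS a FROM orders GROUP BY customer ORDER BY a

Result:
customer | a       
---------+---------
Bob      | 595.8875
Hank     | 1184.334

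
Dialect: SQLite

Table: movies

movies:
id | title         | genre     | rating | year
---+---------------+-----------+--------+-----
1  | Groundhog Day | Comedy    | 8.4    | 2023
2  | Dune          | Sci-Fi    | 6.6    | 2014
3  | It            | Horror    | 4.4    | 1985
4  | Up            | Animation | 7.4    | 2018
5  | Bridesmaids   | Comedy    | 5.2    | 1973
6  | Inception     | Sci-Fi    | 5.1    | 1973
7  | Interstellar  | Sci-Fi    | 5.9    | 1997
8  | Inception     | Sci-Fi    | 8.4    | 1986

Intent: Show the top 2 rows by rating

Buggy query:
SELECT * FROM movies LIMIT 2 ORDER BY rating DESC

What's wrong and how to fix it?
Bug: ORDER BY cannot follow LIMIT; LIMIT is the final clause

Fix: Sort with ORDER BY, then apply LIMIT

Corrected query:
SELECT * FROM movies ORDER BY rating DESC LIMIT 2

Result:
id | title         | genre  | rating | year
---+---------------+--------+--------+-----
1  | Groundhog Day | Comedy | 8.4    | 2023
8  | Inception     | Sci-Fi | 8.4    | 1986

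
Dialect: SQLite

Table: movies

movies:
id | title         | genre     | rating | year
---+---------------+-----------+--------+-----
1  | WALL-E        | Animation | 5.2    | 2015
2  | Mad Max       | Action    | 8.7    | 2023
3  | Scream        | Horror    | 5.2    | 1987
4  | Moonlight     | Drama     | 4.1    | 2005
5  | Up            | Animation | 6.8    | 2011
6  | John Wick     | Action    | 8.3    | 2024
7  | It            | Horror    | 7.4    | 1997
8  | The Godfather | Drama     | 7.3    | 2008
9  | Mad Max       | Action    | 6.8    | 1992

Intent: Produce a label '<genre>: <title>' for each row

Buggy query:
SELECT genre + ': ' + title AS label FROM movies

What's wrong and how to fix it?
Bug: '+' is numeric addition; on text columns SQLite converts them to 0 instead of concatenating

Fix: Replace + with || to concatenate text

Corrected query:
SELECT genre || ': ' || title AS label FROM movies

Result:
label               
--------------------
Animation: WALL-E   
Action: Mad Max     
Horror: Scream      
Drama: Moonlight    
Animation: Up       
Action: John Wick   
Horror: It          
Drama: The Godfather
Action: Mad Max     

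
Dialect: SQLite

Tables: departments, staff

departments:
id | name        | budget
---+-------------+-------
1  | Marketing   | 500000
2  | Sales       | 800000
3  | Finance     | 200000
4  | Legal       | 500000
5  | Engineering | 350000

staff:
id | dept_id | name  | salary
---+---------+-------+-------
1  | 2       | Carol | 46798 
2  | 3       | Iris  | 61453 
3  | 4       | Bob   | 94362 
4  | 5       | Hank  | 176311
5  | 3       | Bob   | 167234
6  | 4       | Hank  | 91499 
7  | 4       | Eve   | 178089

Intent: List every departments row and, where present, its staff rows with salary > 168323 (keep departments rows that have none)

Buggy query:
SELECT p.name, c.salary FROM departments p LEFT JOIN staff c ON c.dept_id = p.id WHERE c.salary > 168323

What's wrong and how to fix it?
Bug: A WHERE condition on the right-hand table after LEFT JOIN drops unmatched parents

Fix: Move the right-table condition into the ON clause so unmatched parents are kept

Corrected query:
SELECT p.name, c.salary FROM departments p LEFT JOIN staff c ON c.dept_id = p.id AND c.salary > 168323

Result:
name        | salary
------------+-------
Marketing   | NULL  
Sales       | NULL  
Finance     | NULL  
Legal       | 178089
Engineering | 176311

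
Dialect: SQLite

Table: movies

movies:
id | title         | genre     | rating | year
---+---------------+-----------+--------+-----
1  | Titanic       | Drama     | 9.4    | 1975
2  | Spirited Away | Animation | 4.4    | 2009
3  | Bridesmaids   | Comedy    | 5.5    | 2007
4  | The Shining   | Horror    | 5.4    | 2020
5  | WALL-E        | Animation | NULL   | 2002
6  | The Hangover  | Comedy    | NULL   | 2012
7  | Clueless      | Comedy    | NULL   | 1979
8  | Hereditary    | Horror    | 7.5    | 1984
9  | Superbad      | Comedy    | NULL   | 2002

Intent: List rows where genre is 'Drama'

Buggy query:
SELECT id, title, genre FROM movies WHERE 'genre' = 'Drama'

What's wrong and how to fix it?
Bug: Single quotes denote string literals in SQL; the column name is being compared as a constant string

Fix: Remove the quotes around the column name (or use double quotes for an identifier)

Corrected query:
SELECT id, title, genre FROM movies WHERE genre = 'Drama'

Result:
id | title   | genre
---+---------+------
1  | Titanic | Drama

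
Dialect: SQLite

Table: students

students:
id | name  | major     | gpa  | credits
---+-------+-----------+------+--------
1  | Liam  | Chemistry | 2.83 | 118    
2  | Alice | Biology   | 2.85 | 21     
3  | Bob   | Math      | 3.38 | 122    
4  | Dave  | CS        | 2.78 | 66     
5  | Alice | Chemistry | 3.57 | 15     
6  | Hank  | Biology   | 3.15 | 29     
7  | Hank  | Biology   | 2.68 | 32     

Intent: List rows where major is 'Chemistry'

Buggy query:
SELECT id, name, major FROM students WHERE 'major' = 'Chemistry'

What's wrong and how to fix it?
Bug: Single quotes denote string literals in SQL; the column name is being compared as a constant string

Fix: Remove the quotes around the column name (or use double quotes for an identifier)

Corrected query:
SELECT id, name, major FROM students WHERE major = 'Chemistry'

Result:
id | name  | major    
---+-------+----------
1  | Liam  | Chemistry
5  | Alice | Chemistry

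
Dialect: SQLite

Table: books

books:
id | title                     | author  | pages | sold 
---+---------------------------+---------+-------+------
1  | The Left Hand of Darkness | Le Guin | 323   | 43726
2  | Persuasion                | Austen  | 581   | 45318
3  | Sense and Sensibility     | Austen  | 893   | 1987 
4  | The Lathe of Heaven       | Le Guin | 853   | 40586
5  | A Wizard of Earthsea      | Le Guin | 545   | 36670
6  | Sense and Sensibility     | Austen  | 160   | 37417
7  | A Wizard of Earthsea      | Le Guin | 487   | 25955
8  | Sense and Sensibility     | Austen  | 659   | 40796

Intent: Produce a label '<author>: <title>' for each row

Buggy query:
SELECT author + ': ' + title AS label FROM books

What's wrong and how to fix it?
Bug: '+' is numeric addition; on text columns SQLite converts them to 0 instead of concatenating

Fix: Use the || operator for string concatenation

Corrected query:
SELECT author || ': ' || title AS label FROM books

Result:
label                             
----------------------------------
Le Guin: The Left Hand of Darkness
Austen: Persuasion                
Austen: Sense and Sensibility     
Le Guin: The Lathe of Heaven      
Le Guin: A Wizard of Earthsea     
Austen: Sense and Sensibility     
Le Guin: A Wizard of Earthsea     
Austen: Sense and Sensibility     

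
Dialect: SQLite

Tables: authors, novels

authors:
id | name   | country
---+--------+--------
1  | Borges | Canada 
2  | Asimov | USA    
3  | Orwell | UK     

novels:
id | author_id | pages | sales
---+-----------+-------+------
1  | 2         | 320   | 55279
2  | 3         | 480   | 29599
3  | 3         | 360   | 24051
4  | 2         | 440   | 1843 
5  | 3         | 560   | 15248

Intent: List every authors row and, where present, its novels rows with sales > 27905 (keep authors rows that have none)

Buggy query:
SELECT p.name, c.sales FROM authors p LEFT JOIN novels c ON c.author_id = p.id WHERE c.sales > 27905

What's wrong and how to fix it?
Bug: A WHERE condition on the right-hand table after LEFT JOIN drops unmatched parents

Fix: Put 'c.sales > 27905' in the JOIN's ON clause instead of WHERE

Corrected query:
SELECT p.name, c.sales FROM authors p LEFT JOIN novels c ON c.author_id = p.id AND c.sales > 27905

Result:
name   | sales
-------+------
Borges | NULL 
Asimov | 55279
Orwell | 29599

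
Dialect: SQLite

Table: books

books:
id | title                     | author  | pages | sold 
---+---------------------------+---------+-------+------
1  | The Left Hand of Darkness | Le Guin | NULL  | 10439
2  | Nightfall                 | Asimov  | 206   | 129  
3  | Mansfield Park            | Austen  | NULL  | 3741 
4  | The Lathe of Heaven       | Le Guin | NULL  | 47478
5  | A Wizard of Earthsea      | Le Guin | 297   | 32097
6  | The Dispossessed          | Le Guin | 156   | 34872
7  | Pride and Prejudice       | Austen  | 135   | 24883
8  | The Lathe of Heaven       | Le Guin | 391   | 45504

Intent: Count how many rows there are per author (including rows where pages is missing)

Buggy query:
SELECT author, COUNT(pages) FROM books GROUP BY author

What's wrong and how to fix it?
Bug: COUNT(pages) skips NULLs, so groups with missing pages are undercounted

Fix: Use COUNT(*) to count all rows regardless of NULL

Corrected query:
SELECT author, COUNT(*) FROM books GROUP BY author

Result:
author  | COUNT(*)
--------+---------
Asimov  | 1       
Austen  | 2       
Le Guin | 5       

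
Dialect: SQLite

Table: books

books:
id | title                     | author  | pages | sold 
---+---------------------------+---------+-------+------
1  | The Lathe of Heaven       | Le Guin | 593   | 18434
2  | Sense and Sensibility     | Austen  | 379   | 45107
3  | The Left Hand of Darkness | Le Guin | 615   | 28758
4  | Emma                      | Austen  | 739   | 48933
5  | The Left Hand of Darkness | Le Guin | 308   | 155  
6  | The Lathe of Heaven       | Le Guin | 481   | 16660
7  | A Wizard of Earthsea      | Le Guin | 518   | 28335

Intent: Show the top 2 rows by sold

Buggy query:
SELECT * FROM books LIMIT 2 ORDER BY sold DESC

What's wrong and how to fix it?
Bug: LIMIT must come after ORDER BY

Fix: Swap the clauses: ORDER BY first, then LIMIT

Corrected query:
SELECT * FROM books ORDER BY sold DESC LIMIT 2

Result:
id | title                 | author | pages | sold 
---+-----------------------+--------+-------+------
4  | Emma                  | Austen | 739   | 48933
2  | Sense and Sensibility | Austen | 379   | 45107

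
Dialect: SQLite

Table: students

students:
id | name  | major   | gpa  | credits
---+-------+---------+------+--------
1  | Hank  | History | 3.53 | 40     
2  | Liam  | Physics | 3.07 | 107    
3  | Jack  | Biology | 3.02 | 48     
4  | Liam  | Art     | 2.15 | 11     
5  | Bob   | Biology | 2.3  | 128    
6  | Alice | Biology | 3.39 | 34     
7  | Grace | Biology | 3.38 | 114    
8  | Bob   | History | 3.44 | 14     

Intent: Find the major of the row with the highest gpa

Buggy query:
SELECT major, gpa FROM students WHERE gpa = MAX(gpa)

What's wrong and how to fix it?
Bug: WHERE is evaluated per row; an aggregate over the whole table isn't defined there

Fix: Wrap MAX in a scalar subquery so WHERE compares against a single value

Corrected query:
SELECT major, gpa FROM students WHERE gpa = (SELECT MAX(gpa) FROM students)

Result:
major   | gpa 
--------+-----
History | 3.53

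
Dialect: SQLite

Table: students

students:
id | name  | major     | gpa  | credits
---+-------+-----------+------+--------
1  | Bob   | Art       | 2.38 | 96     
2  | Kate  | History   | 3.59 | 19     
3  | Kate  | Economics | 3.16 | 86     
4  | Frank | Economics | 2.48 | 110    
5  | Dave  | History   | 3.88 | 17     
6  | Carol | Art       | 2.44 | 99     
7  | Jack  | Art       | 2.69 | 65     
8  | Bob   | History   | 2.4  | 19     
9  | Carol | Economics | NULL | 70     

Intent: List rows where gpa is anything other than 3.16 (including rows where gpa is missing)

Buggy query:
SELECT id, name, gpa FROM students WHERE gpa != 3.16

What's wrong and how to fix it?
Bug: Inequality against NULL is unknown, not true; rows with NULL are dropped

Fix: Add an explicit OR gpa IS NULL to include the missing-value rows

Corrected query:
SELECT id, name, gpa FROM students WHERE gpa != 3.16 OR gpa IS NULL

Result:
id | name  | gpa 
---+-------+-----
1  | Bob   | 2.38
2  | Kate  | 3.59
4  | Frank | 2.48
5  | Dave  | 3.88
6  | Carol | 2.44
7  | Jack  | 2.69
8  | Bob   | 2.4 
9  | Carol | NULL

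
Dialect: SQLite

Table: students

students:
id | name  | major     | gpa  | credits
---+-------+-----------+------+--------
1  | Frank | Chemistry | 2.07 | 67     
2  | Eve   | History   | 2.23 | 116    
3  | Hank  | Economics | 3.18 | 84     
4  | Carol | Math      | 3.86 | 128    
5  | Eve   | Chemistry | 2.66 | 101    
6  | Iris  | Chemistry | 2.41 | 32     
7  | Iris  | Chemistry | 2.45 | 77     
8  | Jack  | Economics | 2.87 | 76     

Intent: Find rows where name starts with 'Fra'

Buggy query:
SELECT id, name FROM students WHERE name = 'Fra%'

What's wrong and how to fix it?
Bug: '=' compares the literal string including the % character; pattern matching needs LIKE

Fix: Replace '=' with LIKE so 'Fra%' is treated as a pattern

Corrected query:
SELECT id, name FROM students WHERE name LIKE 'Fra%'

Result:
id | name 
---+------
1  | Frank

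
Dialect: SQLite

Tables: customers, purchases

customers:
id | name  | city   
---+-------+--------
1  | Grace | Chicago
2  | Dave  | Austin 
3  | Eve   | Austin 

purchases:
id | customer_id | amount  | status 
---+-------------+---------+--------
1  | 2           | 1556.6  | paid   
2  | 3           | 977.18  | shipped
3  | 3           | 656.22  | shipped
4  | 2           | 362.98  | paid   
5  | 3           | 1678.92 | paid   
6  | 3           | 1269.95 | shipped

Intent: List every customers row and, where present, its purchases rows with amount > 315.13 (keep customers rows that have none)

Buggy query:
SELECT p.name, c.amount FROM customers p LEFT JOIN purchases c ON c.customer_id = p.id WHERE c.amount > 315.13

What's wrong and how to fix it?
Bug: Filtering c.amount in WHERE discards the NULL rows produced by LEFT JOIN, turning it into an inner join

Fix: Move the right-table condition into the ON clause so unmatched parents are kept

Corrected query:
SELECT p.name, c.amount FROM customers p LEFT JOIN purchases c ON c.customer_id = p.id AND c.amount > 315.13

Result:
name  | amount 
------+--------
Grace | NULL   
Dave  | 362.98 
Dave  | 1556.6 
Eve   | 656.22 
Eve   | 977.18 
Eve   | 1269.95
Eve   | 1678.92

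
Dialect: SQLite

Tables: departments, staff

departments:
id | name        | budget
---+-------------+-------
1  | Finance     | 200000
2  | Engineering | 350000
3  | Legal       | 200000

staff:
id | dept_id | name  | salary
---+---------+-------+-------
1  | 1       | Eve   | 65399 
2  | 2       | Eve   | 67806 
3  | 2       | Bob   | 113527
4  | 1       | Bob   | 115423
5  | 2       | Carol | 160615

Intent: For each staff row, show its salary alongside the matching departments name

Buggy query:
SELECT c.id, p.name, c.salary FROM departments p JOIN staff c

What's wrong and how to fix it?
Bug: JOIN with no ON clause produces a cartesian product; every staff row pairs with every departments row

Fix: Specify the join condition linking the foreign key to the parent id

Corrected query:
SELECT c.id, p.name, c.salary FROM departments p JOIN staff c ON c.dept_id = p.id

Result:
id | name        | salary
---+-------------+-------
1  | Finance     | 65399 
2  | Engineering | 67806 
3  | Engineering | 113527
4  | Finance     | 115423
5  | Engineering | 160615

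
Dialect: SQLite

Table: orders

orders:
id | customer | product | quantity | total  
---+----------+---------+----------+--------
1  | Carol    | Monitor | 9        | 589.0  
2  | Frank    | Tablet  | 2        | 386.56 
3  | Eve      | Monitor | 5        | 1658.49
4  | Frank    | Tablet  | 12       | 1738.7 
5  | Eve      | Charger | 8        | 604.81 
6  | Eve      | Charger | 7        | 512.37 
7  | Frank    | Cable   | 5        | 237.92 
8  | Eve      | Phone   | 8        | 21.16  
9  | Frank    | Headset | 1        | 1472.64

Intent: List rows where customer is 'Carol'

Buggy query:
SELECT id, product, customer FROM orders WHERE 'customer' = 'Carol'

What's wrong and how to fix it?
Bug: Single quotes denote string literals in SQL; the column name is being compared as a constant string

Fix: Remove the quotes around the column name (or use double quotes for an identifier)

Corrected query:
SELECT id, product, customer FROM orders WHERE customer = 'Carol'

Result:
id | product | customer
---+---------+---------
1  | Monitor | Carol   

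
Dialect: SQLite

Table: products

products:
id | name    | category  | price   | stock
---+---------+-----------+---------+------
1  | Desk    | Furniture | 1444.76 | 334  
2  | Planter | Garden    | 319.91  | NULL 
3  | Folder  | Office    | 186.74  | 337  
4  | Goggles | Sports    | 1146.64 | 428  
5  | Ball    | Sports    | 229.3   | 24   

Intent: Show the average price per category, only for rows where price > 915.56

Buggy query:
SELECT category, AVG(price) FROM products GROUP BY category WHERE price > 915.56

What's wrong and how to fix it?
Bug: WHERE cannot follow GROUP BY

Fix: Place WHERE between FROM and GROUP BY

Corrected query:
SELECT category, AVG(price) FROM products WHERE price > 915.56 GROUP BY category

Result:
category  | AVG(price)
----------+-----------
Furniture | 1444.76   
Sports    | 1146.64   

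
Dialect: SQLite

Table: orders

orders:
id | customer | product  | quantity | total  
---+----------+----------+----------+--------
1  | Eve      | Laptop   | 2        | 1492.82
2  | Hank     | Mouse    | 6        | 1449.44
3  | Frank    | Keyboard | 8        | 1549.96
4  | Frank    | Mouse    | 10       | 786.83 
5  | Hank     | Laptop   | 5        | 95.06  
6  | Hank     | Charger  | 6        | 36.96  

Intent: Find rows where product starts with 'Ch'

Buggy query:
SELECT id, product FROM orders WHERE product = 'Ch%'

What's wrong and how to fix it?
Bug: '=' compares the literal string including the % character; pattern matching needs LIKE

Fix: Use LIKE for wildcard pattern matching

Corrected query:
SELECT id, product FROM orders WHERE product LIKE 'Ch%'

Result:
id | product
---+--------
6  | Charger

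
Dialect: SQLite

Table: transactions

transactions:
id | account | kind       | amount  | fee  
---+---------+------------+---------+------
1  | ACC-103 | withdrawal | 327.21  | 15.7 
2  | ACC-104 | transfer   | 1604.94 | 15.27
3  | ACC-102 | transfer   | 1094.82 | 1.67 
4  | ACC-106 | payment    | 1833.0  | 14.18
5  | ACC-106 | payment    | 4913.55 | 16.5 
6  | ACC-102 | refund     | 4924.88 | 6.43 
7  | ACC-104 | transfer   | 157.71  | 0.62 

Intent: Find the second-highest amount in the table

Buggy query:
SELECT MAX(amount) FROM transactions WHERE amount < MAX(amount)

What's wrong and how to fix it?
Bug: MAX(amount) on the right of the comparison is an aggregate-in-WHERE error

Fix: Put the inner MAX in a scalar subquery

Corrected query:
SELECT MAX(amount) FROM transactions WHERE amount < (SELECT MAX(amount) FROM transactions)

Result:
MAX(amount)
-----------
4913.55    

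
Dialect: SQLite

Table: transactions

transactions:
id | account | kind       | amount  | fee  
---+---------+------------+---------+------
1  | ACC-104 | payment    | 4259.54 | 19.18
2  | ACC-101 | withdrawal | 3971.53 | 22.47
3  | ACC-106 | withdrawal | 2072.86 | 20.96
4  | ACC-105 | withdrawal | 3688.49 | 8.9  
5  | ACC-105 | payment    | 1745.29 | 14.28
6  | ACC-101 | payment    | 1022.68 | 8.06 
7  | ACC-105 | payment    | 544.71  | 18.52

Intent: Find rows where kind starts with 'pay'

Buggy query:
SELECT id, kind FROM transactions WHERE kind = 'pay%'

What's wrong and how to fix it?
Bug: Wildcards only work with LIKE; '=' treats '%' as a literal character

Fix: Use LIKE for wildcard pattern matching

Corrected query:
SELECT id, kind FROM transactions WHERE kind LIKE 'pay%'

Result:
id | kind   
---+--------
1  | payment
5  | payment
6  | payment
7  | payment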